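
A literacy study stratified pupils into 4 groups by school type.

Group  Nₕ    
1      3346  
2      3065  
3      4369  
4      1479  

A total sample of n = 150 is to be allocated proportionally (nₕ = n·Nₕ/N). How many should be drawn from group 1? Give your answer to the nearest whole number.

41

N = 3346 + 3065 + 4369 + 1479 = 12259.
n_1 = 150·3346/12259 = 40.941... → 41.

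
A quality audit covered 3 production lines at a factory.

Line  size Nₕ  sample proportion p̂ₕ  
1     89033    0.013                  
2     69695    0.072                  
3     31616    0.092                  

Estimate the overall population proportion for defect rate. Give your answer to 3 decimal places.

0.048

N = 89033 + 69695 + 31616 = 190344.
Overall proportion = Σ (Nₕ/N)·p̂ₕ.
Σ Nₕp̂ₕ = 1157.429 + 5018.04 + 2908.672 = 9084.141.
9084.141 / 190344 = 0.04772... → 0.048.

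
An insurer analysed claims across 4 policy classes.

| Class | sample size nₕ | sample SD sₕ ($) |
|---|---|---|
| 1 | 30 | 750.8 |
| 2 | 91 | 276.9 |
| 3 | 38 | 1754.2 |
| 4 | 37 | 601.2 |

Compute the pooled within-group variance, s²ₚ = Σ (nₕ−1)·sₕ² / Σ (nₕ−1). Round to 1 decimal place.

781858.8

Degrees of freedom: 29 + 90 + 37 + 36 = 192.
Σ(nₕ−1)sₕ² = 29·563700.64 + 90·76673.61 + 37·3077217.64 + 36·361441.44 = 150116887.98.
s²ₚ = 150116887.98 / 192 = 781858.792... → 781858.8.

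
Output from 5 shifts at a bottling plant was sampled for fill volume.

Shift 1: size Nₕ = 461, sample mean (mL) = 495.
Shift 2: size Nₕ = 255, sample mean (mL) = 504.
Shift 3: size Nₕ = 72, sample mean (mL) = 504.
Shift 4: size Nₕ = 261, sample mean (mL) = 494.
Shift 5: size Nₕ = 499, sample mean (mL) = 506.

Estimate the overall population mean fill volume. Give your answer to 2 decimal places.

500.28

N = 1548; weights Wₕ = Nₕ/N = (0.2978, 0.1647, 0.0465, 0.1686, 0.3224).
x̄_st = Σ Wₕ·x̄ₕ = 0.2978·495 + 0.1647·504 + 0.0465·504 + 0.1686·494 + 0.3224·506 ≈ 500.2784...
→ 500.28.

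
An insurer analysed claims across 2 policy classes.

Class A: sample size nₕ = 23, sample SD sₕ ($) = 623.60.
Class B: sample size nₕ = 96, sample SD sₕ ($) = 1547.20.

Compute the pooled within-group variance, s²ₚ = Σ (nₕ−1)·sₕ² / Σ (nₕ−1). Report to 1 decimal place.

2016828.5

A: (23−1)·623.60² = 22·388876.96 = 8555293.12
B: (96−1)·1547.20² = 95·2393827.84 = 227413644.8
Numerator = 235968937.92; denominator = Σ(nₕ−1) = 117.
s²ₚ = 235968937.92/117 = 2016828.529... → 2016828.5.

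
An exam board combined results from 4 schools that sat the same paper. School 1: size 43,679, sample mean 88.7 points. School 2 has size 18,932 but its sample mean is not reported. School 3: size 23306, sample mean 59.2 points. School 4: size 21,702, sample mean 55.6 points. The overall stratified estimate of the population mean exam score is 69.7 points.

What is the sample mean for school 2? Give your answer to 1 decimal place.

55.0

N = 43679 + 18932 + 23306 + 21702 = 107619.
Overall total = μ·N = 69.7·107619 = 7501044.3.
Subtract the known strata: 43679·88.7 + 23306·59.2 + 21702·55.6 = 6460673.7.
Remaining total for school 2: 7501044.3 − 6460673.7 = 1040370.6.
Divide by its size: 1040370.6 / 18932 = 54.953... → 55.0.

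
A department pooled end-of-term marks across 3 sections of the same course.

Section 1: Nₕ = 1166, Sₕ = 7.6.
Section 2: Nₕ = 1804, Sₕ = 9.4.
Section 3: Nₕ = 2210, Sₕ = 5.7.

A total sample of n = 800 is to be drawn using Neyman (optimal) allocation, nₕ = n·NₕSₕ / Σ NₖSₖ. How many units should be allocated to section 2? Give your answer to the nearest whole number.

1: NₕSₕ = 1166·7.6 = 8861.6
2: NₕSₕ = 1804·9.4 = 16957.6
3: NₕSₕ = 2210·5.7 = 12597
Σ NₕSₕ = 38416.2.
n_2 = 800·16957.6/38416.2 = 353.134... → 353.

353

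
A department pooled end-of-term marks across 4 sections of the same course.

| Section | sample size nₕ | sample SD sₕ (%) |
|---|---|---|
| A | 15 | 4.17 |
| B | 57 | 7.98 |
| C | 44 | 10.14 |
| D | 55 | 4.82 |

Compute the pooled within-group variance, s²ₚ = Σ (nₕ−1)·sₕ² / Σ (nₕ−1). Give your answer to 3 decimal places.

56.798

A: (15−1)·4.17² = 14·17.3889 = 243.4446
B: (57−1)·7.98² = 56·63.6804 = 3566.1024
C: (44−1)·10.14² = 43·102.8196 = 4421.2428
D: (55−1)·4.82² = 54·23.2324 = 1254.5496
Numerator = 9485.3394; denominator = Σ(nₕ−1) = 167.
s²ₚ = 9485.3394/167 = 56.79844... → 56.798.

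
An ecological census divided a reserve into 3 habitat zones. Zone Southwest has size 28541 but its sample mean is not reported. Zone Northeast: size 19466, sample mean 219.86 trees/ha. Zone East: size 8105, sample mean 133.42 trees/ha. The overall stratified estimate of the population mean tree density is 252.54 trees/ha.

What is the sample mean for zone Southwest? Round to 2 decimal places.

Σ Nₕx̄ₕ = N·μ, so 28541·x̄_Southwest = 56112·252.54 − (19466·219.86 + 8105·133.42).
= 14170524.48 − 5361163.86 = 8809360.62.
x̄_Southwest = 8809360.62 / 28541 = 308.6563... → 308.66.

308.66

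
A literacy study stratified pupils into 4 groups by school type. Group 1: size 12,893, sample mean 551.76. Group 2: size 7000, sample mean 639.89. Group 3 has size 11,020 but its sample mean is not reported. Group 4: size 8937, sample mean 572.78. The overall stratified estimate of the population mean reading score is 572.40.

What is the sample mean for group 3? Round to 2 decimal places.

Σ Nₕx̄ₕ = N·μ, so 11020·x̄_3 = 39850·572.40 − (12893·551.76 + 7000·639.89 + 8937·572.78).
= 22810140 − 16712006.54 = 6098133.46.
x̄_3 = 6098133.46 / 11020 = 553.3696... → 553.37.

553.37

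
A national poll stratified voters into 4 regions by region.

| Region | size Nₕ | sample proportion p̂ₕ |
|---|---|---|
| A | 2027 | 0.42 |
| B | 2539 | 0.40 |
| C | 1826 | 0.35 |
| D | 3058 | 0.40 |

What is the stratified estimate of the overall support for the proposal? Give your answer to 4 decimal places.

0.3946

Wₕ = Nₕ/N with N = 9450: 0.2145, 0.2687, 0.1932, 0.3236.
p̂_st = 0.2145·0.42 + 0.2687·0.40 + 0.1932·0.35 + 0.3236·0.40 ≈ 0.394629... → 0.3946.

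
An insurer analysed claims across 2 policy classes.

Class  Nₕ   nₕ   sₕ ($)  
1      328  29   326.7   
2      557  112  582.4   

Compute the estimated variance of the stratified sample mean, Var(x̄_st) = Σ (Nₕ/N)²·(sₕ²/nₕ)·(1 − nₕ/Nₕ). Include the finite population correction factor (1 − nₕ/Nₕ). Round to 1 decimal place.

1419.3

N = 885; Wₕ = Nₕ/N.
class 1: (328/885)²·326.7²/29·(1 − 29/328) = 460.8491
class 2: (557/885)²·582.4²/112·(1 − 112/557) = 958.4145
Sum = 1419.2636 → 1419.3.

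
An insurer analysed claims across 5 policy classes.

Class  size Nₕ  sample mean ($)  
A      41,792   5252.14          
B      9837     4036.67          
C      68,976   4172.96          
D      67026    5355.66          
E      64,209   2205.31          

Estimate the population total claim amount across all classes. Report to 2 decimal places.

A: 41792·5252.14 = 219497434.88
B: 9837·4036.67 = 39708722.79
C: 68976·4172.96 = 287834088.96
D: 67026·5355.66 = 358968467.16
E: 64209·2205.31 = 141600749.79
τ̂ = Σ Nₕx̄ₕ = 1047609463.58.

1047609463.58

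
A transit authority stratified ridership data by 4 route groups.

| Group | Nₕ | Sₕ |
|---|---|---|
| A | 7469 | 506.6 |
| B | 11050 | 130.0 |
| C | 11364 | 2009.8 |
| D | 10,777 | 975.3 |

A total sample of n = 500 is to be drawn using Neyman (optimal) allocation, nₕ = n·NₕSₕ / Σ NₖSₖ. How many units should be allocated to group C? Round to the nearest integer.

296

A: NₕSₕ = 7469·506.6 = 3783795.4
B: NₕSₕ = 11050·130.0 = 1436500
C: NₕSₕ = 11364·2009.8 = 22839367.2
D: NₕSₕ = 10777·975.3 = 10510808.1
Σ NₕSₕ = 38570470.7.
n_C = 500·22839367.2/38570470.7 = 296.073... → 296.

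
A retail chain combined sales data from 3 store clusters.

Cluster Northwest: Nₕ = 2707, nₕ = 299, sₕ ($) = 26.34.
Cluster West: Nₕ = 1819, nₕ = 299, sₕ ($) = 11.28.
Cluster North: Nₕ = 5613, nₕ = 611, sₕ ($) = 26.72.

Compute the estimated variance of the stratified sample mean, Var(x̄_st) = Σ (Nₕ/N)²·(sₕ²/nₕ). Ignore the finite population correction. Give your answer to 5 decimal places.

0.53722

N = 10139. Term for each stratum: Wₕ²sₕ²/nₕ.
Var(x̄_st) = 0.16540423 + 0.01369690 + 0.35812244 = 0.53722357 → 0.53722.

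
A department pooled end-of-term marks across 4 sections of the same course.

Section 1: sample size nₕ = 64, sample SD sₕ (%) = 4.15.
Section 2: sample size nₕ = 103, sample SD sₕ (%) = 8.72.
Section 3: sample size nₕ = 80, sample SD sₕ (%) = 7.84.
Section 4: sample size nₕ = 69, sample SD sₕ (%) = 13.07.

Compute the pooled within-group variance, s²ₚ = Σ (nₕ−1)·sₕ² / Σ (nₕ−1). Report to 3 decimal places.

1: (64−1)·4.15² = 63·17.2225 = 1085.0175
2: (103−1)·8.72² = 102·76.0384 = 7755.9168
3: (80−1)·7.84² = 79·61.4656 = 4855.7824
4: (69−1)·13.07² = 68·170.8249 = 11616.0932
Numerator = 25312.8099; denominator = Σ(nₕ−1) = 312.
s²ₚ = 25312.8099/312 = 81.13080... → 81.131.

81.131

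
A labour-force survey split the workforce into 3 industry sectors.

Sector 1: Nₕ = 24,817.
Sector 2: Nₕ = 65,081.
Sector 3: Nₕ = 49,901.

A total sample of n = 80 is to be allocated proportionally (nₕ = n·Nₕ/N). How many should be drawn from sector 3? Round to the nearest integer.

29

Share of sector 3 = 49901/139799 = 0.35695.
Allocate 80 × 0.35695 = 28.556... → 29.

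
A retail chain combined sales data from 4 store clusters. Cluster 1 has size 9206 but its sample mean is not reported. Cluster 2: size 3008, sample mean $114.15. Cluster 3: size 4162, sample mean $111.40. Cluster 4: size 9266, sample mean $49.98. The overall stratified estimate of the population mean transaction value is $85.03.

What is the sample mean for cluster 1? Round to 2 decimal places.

Σ Nₕx̄ₕ = N·μ, so 9206·x̄_1 = 25642·85.03 − (3008·114.15 + 4162·111.40 + 9266·49.98).
= 2180339.26 − 1270124.68 = 910214.58.
x̄_1 = 910214.58 / 9206 = 98.8719... → 98.87.

98.87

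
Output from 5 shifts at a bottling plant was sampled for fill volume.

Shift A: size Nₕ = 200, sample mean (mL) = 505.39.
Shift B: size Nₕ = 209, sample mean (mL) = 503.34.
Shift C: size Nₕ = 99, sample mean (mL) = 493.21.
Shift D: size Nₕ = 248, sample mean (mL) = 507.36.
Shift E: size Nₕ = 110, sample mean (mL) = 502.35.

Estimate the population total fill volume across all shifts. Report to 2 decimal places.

436187.63

Estimate total by summing Nₕ·x̄ₕ over strata.
200·505.39 + 209·503.34 + 99·493.21 + 248·507.36 + 110·502.35 = 101078 + 105198.06 + 48827.79 + 125825.28 + 55258.5 = 436187.63.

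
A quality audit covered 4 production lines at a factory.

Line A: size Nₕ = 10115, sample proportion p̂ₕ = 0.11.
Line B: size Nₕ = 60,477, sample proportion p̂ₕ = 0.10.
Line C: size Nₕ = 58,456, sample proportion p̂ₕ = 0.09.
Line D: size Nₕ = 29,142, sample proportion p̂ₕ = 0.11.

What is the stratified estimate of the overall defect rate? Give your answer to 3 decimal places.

0.099

N = 10115 + 60477 + 58456 + 29142 = 158190.
Overall proportion = Σ (Nₕ/N)·p̂ₕ.
Σ Nₕp̂ₕ = 1112.65 + 6047.7 + 5261.04 + 3205.62 = 15627.01.
15627.01 / 158190 = 0.09879... → 0.099.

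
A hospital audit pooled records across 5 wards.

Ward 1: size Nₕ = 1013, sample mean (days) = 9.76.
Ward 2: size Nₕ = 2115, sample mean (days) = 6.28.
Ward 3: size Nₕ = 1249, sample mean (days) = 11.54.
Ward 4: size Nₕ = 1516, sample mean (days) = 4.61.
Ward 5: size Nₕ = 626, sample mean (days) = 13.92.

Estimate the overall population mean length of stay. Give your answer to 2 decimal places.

N = 6519; weights Wₕ = Nₕ/N = (0.1554, 0.3244, 0.1916, 0.2326, 0.0960).
x̄_st = Σ Wₕ·x̄ₕ = 0.1554·9.76 + 0.3244·6.28 + 0.1916·11.54 + 0.2326·4.61 + 0.0960·13.92 ≈ 8.1738...
→ 8.17.

8.17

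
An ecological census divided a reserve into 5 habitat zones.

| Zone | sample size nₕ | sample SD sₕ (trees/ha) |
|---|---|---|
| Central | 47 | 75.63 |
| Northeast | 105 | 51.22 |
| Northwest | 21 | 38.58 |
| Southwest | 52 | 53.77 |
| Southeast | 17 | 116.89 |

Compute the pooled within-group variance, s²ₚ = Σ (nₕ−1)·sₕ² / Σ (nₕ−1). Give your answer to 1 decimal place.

3931.6

Central: (47−1)·75.63² = 46·5719.8969 = 263115.2574
Northeast: (105−1)·51.22² = 104·2623.4884 = 272842.7936
Northwest: (21−1)·38.58² = 20·1488.4164 = 29768.328
Southwest: (52−1)·53.77² = 51·2891.2129 = 147451.8579
Southeast: (17−1)·116.89² = 16·13663.2721 = 218612.3536
Numerator = 931790.5905; denominator = Σ(nₕ−1) = 237.
s²ₚ = 931790.5905/237 = 3931.606... → 3931.6.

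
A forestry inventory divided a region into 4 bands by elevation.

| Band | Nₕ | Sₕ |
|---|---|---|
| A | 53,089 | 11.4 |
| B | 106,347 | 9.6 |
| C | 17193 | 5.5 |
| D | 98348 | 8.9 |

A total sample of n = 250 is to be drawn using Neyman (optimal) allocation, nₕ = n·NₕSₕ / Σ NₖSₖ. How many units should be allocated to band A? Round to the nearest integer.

58

A: NₕSₕ = 53089·11.4 = 605214.6
B: NₕSₕ = 106347·9.6 = 1020931.2
C: NₕSₕ = 17193·5.5 = 94561.5
D: NₕSₕ = 98348·8.9 = 875297.2
Σ NₕSₕ = 2596004.5.
n_A = 250·605214.6/2596004.5 = 58.283... → 58.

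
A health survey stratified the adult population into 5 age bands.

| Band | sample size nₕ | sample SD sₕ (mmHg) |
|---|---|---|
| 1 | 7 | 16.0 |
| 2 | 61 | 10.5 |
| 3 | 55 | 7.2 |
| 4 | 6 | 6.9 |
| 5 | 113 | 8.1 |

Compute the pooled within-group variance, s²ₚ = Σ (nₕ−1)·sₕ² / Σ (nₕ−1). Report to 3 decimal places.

1: (7−1)·16.0² = 6·256 = 1536
2: (61−1)·10.5² = 60·110.25 = 6615
3: (55−1)·7.2² = 54·51.84 = 2799.36
4: (6−1)·6.9² = 5·47.61 = 238.05
5: (113−1)·8.1² = 112·65.61 = 7348.32
Numerator = 18536.73; denominator = Σ(nₕ−1) = 237.
s²ₚ = 18536.73/237 = 78.21405... → 78.214.

78.214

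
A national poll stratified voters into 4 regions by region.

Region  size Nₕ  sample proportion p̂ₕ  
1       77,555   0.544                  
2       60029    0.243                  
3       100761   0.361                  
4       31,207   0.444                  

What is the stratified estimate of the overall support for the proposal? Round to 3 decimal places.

0.397

N = 77555 + 60029 + 100761 + 31207 = 269552.
Overall proportion = Σ (Nₕ/N)·p̂ₕ.
Σ Nₕp̂ₕ = 42189.92 + 14587.047 + 36374.721 + 13855.908 = 107007.596.
107007.596 / 269552 = 0.39698... → 0.397.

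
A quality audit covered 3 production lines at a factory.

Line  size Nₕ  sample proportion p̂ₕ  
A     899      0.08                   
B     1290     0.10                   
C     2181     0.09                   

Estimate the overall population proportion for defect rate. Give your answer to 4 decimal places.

0.0909

Wₕ = Nₕ/N with N = 4370: 0.2057, 0.2952, 0.4991.
p̂_st = 0.2057·0.08 + 0.2952·0.10 + 0.4991·0.09 ≈ 0.090895... → 0.0909.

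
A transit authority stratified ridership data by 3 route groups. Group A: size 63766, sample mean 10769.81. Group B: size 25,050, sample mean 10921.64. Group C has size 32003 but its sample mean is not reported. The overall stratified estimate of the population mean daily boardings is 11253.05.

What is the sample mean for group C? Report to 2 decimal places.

Σ Nₕx̄ₕ = N·μ, so 32003·x̄_C = 120819·11253.05 − (63766·10769.81 + 25050·10921.64).
= 1359582247.95 − 960334786.46 = 399247461.49.
x̄_C = 399247461.49 / 32003 = 12475.3136... → 12475.31.

12475.31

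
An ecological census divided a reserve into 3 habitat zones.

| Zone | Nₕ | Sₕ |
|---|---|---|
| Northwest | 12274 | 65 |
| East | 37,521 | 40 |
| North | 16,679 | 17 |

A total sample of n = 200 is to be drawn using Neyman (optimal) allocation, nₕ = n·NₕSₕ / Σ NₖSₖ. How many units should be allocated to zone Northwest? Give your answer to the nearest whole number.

Northwest: NₕSₕ = 12274·65 = 797810
East: NₕSₕ = 37521·40 = 1500840
North: NₕSₕ = 16679·17 = 283543
Σ NₕSₕ = 2582193.
n_Northwest = 200·797810/2582193 = 61.793... → 62.

62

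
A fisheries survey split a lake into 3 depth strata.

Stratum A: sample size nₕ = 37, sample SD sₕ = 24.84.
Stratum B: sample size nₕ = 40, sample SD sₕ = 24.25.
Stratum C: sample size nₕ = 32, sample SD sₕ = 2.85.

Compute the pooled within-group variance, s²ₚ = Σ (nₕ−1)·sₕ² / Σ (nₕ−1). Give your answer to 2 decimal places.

428.29

Degrees of freedom: 36 + 39 + 31 = 106.
Σ(nₕ−1)sₕ² = 36·617.0256 + 39·588.0625 + 31·8.1225 = 45399.1566.
s²ₚ = 45399.1566 / 106 = 428.2939... → 428.29.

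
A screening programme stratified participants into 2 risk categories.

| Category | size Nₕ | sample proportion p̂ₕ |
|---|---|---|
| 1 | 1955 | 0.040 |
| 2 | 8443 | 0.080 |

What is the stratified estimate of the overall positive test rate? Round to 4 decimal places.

0.0725

Wₕ = Nₕ/N with N = 10398: 0.1880, 0.8120.
p̂_st = 0.1880·0.040 + 0.8120·0.080 ≈ 0.072479... → 0.0725.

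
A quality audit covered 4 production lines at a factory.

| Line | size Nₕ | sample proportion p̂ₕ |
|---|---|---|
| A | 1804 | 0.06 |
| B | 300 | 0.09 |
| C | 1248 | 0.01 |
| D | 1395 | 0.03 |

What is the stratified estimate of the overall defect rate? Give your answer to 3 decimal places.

N = 1804 + 300 + 1248 + 1395 = 4747.
Overall proportion = Σ (Nₕ/N)·p̂ₕ.
Σ Nₕp̂ₕ = 108.24 + 27 + 12.48 + 41.85 = 189.57.
189.57 / 4747 = 0.03993... → 0.040.

0.040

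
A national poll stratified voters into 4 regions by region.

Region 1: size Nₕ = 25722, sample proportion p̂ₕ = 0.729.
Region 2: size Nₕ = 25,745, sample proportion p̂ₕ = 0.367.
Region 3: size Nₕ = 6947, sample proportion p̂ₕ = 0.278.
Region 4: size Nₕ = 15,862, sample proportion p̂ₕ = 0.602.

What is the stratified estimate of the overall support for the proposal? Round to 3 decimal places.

0.534

Wₕ = Nₕ/N with N = 74276: 0.3463, 0.3466, 0.0935, 0.2136.
p̂_st = 0.3463·0.729 + 0.3466·0.367 + 0.0935·0.278 + 0.2136·0.602 ≈ 0.53422... → 0.534.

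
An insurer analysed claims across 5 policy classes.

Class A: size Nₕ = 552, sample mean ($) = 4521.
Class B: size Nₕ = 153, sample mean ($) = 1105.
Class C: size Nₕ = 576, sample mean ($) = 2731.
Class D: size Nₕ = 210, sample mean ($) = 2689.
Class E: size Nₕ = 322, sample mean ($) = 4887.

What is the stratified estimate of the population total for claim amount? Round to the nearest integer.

Population total = Σ Nₕ·x̄ₕ (each stratum's size times its mean).
552·4521 + 153·1105 + 576·2731 + 210·2689 + 322·4887 = 2495592 + 169065 + 1573056 + 564690 + 1573614 = 6376017.

6376017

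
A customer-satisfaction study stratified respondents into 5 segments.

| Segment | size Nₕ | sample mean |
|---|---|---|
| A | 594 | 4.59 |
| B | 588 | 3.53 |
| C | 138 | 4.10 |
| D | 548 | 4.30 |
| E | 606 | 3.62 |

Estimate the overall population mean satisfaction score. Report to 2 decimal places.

4.01

N = 2474; weights Wₕ = Nₕ/N = (0.2401, 0.2377, 0.0558, 0.2215, 0.2449).
x̄_st = Σ Wₕ·x̄ₕ = 0.2401·4.59 + 0.2377·3.53 + 0.0558·4.10 + 0.2215·4.30 + 0.2449·3.62 ≈ 4.0089...
→ 4.01.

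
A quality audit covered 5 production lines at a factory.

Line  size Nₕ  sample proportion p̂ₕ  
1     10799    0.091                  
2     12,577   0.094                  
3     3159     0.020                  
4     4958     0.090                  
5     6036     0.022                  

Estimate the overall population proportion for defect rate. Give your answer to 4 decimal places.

0.0748

Wₕ = Nₕ/N with N = 37529: 0.2878, 0.3351, 0.0842, 0.1321, 0.1608.
p̂_st = 0.2878·0.091 + 0.3351·0.094 + 0.0842·0.020 + 0.1321·0.090 + 0.1608·0.022 ≈ 0.074799... → 0.0748.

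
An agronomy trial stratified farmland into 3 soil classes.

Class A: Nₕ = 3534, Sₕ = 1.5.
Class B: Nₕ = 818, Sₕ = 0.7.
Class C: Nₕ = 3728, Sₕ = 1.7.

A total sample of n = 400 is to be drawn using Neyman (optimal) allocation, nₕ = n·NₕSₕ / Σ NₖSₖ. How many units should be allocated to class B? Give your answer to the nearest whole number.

Σ NₕSₕ = 3534·1.5 + 818·0.7 + 3728·1.7 = 12211.2.
Share for B: 572.6/12211.2 = 0.04689.
n_B = 400 × 0.04689 = 18.757... → 19.

19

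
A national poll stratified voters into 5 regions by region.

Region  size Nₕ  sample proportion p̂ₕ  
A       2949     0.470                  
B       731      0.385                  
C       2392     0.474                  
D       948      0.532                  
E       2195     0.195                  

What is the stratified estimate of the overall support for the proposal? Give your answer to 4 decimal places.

0.4052

Wₕ = Nₕ/N with N = 9215: 0.3200, 0.0793, 0.2596, 0.1029, 0.2382.
p̂_st = 0.3200·0.470 + 0.0793·0.385 + 0.2596·0.474 + 0.1029·0.532 + 0.2382·0.195 ≈ 0.405169... → 0.4052.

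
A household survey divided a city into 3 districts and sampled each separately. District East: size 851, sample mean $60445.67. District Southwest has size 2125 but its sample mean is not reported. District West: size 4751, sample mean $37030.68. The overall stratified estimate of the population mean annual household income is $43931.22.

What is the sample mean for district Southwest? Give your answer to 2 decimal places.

N = 851 + 2125 + 4751 = 7727.
Overall total = μ·N = 43931.22·7727 = 339456536.94.
Subtract the known strata: 851·60445.67 + 4751·37030.68 = 227372025.85.
Remaining total for district Southwest: 339456536.94 − 227372025.85 = 112084511.09.
Divide by its size: 112084511.09 / 2125 = 52745.6523... → 52745.65.

52745.65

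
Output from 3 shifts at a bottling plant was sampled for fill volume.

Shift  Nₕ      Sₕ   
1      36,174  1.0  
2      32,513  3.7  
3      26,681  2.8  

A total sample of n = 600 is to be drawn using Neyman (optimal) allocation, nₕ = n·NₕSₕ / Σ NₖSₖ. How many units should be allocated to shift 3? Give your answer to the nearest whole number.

Σ NₕSₕ = 36174·1.0 + 32513·3.7 + 26681·2.8 = 231178.9.
Share for 3: 74706.8/231178.9 = 0.32316.
n_3 = 600 × 0.32316 = 193.893... → 194.

194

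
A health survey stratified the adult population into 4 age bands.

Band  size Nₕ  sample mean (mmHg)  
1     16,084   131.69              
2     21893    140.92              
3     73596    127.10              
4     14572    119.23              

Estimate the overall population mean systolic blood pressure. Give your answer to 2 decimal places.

N = 16084 + 21893 + 73596 + 14572 = 126145.
Weight each subgroup mean by Nₕ/N and sum.
Σ Nₕx̄ₕ = 16084·131.69 + 21893·140.92 + 73596·127.10 + 14572·119.23 = 2118101.96 + 3085161.56 + 9354051.6 + 1737419.56 = 16294734.68.
Divide by N: 16294734.68 / 126145 = 129.1746... → 129.17.

129.17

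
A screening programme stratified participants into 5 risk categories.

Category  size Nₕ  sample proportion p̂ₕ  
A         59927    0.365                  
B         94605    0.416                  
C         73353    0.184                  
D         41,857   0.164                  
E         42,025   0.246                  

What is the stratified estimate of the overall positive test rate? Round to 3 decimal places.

0.295

N = 59927 + 94605 + 73353 + 41857 + 42025 = 311767.
Overall proportion = Σ (Nₕ/N)·p̂ₕ.
Σ Nₕp̂ₕ = 21873.355 + 39355.68 + 13496.952 + 6864.548 + 10338.15 = 91928.685.
91928.685 / 311767 = 0.29486... → 0.295.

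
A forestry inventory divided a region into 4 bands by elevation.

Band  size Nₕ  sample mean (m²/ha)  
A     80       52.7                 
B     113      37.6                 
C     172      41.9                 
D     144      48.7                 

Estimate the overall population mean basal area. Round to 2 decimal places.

44.57

N = 80 + 113 + 172 + 144 = 509.
The stratified mean weights each stratum mean by its population share Nₕ/N.
Σ Nₕx̄ₕ = 80·52.7 + 113·37.6 + 172·41.9 + 144·48.7 = 4216 + 4248.8 + 7206.8 + 7012.8 = 22684.4.
Divide by N: 22684.4 / 509 = 44.5666... → 44.57.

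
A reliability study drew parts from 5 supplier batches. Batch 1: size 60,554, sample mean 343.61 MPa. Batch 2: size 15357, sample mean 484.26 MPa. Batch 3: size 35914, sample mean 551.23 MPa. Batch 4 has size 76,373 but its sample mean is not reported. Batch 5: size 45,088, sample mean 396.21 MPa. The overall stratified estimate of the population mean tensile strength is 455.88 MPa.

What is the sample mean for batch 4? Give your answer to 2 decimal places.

N = 60554 + 15357 + 35914 + 76373 + 45088 = 233286.
Overall total = μ·N = 455.88·233286 = 106350421.68.
Subtract the known strata: 60554·343.61 + 15357·484.26 + 35914·551.23 + 45088·396.21 = 65904931.46.
Remaining total for batch 4: 106350421.68 − 65904931.46 = 40445490.22.
Divide by its size: 40445490.22 / 76373 = 529.5784... → 529.58.

529.58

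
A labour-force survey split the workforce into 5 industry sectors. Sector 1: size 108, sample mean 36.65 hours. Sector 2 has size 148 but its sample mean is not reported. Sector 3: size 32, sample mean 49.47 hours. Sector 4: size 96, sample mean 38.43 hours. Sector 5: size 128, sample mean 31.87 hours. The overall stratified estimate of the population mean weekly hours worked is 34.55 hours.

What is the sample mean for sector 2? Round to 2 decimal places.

29.59

Σ Nₕx̄ₕ = N·μ, so 148·x̄_2 = 512·34.55 − (108·36.65 + 32·49.47 + 96·38.43 + 128·31.87).
= 17689.6 − 13309.88 = 4379.72.
x̄_2 = 4379.72 / 148 = 29.5927... → 29.59.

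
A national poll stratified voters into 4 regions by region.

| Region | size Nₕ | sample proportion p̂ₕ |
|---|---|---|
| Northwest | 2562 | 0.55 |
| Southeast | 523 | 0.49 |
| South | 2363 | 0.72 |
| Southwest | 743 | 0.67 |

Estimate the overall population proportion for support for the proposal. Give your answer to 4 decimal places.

Wₕ = Nₕ/N with N = 6191: 0.4138, 0.0845, 0.3817, 0.1200.
p̂_st = 0.4138·0.55 + 0.0845·0.49 + 0.3817·0.72 + 0.1200·0.67 ≈ 0.624219... → 0.6242.

0.6242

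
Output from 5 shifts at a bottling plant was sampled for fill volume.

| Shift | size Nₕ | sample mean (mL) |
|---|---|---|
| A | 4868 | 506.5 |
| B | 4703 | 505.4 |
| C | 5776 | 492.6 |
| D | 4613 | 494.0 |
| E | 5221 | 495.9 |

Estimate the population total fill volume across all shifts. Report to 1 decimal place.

12555711.7

A: 4868·506.5 = 2465642
B: 4703·505.4 = 2376896.2
C: 5776·492.6 = 2845257.6
D: 4613·494.0 = 2278822
E: 5221·495.9 = 2589093.9
τ̂ = Σ Nₕx̄ₕ = 12555711.7.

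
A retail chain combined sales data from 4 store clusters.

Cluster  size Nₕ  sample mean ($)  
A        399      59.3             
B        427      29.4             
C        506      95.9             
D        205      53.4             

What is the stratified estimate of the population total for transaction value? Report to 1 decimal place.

95686.9

A: 399·59.3 = 23660.7
B: 427·29.4 = 12553.8
C: 506·95.9 = 48525.4
D: 205·53.4 = 10947
τ̂ = Σ Nₕx̄ₕ = 95686.9.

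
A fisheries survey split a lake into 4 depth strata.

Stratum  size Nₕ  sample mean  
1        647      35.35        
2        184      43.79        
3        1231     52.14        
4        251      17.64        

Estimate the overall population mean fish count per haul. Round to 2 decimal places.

N = 2313; weights Wₕ = Nₕ/N = (0.2797, 0.0796, 0.5322, 0.1085).
x̄_st = Σ Wₕ·x̄ₕ = 0.2797·35.35 + 0.0796·43.79 + 0.5322·52.14 + 0.1085·17.64 ≈ 43.0354...
→ 43.04.

43.04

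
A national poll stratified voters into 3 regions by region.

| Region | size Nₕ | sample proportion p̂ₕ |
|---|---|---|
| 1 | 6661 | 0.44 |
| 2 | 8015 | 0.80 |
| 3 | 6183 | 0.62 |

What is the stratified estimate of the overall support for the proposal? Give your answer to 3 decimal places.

N = 6661 + 8015 + 6183 = 20859.
Overall proportion = Σ (Nₕ/N)·p̂ₕ.
Σ Nₕp̂ₕ = 2930.84 + 6412 + 3833.46 = 13176.3.
13176.3 / 20859 = 0.63168... → 0.632.

0.632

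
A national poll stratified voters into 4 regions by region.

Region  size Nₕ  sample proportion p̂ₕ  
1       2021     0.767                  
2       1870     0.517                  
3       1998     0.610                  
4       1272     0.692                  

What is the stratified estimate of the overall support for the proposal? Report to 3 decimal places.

N = 2021 + 1870 + 1998 + 1272 = 7161.
Overall proportion = Σ (Nₕ/N)·p̂ₕ.
Σ Nₕp̂ₕ = 1550.107 + 966.79 + 1218.78 + 880.224 = 4615.901.
4615.901 / 7161 = 0.64459... → 0.645.

0.645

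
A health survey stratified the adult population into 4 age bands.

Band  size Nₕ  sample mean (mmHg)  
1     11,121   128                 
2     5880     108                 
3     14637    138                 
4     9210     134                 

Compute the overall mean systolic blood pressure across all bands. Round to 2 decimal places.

x̄_st = (Σ Nₕx̄ₕ) / (Σ Nₕ) = (11121·128 + 5880·108 + 14637·138 + 9210·134) / 40848
= 5312574 / 40848 = 130.0571... → 130.06.

130.06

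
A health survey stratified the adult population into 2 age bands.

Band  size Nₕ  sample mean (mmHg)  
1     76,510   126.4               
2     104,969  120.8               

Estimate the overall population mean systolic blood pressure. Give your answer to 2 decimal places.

N = 76510 + 104969 = 181479.
Overall mean = Σ (Nₕ/N)·x̄ₕ — weight by population share, not a simple average.
Σ Nₕx̄ₕ = 76510·126.4 + 104969·120.8 = 9670864 + 12680255.2 = 22351119.2.
Divide by N: 22351119.2 / 181479 = 123.1609... → 123.16.

123.16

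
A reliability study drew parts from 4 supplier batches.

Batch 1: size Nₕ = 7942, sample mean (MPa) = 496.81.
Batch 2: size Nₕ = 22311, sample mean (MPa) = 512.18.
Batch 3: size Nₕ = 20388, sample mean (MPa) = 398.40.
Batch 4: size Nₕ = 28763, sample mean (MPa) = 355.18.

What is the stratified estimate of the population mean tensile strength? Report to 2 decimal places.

N = 79404; weights Wₕ = Nₕ/N = (0.1000, 0.2810, 0.2568, 0.3622).
x̄_st = Σ Wₕ·x̄ₕ = 0.1000·496.81 + 0.2810·512.18 + 0.2568·398.40 + 0.3622·355.18 ≈ 424.5571...
→ 424.56.

424.56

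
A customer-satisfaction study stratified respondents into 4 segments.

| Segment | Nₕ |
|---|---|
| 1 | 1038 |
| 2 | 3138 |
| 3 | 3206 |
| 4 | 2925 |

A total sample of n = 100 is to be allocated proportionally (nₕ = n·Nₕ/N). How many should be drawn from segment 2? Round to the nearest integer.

30

N = 1038 + 3138 + 3206 + 2925 = 10307.
n_2 = 100·3138/10307 = 30.445... → 30.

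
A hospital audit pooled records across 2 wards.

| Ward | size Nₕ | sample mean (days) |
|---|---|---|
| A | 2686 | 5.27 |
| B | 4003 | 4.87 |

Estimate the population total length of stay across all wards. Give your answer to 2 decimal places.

Population total = Σ Nₕ·x̄ₕ (each stratum's size times its mean).
2686·5.27 + 4003·4.87 = 14155.22 + 19494.61 = 33649.83.

33649.83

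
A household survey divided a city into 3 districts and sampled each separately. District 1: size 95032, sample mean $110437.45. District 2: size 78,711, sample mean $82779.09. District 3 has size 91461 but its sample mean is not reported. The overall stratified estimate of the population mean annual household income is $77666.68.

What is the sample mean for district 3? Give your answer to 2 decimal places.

39216.69

N = 95032 + 78711 + 91461 = 265204.
Overall total = μ·N = 77666.68·265204 = 20597514202.72.
Subtract the known strata: 95032·110437.45 + 78711·82779.09 = 17010716701.39.
Remaining total for district 3: 20597514202.72 − 17010716701.39 = 3586797501.33.
Divide by its size: 3586797501.33 / 91461 = 39216.6880... → 39216.69.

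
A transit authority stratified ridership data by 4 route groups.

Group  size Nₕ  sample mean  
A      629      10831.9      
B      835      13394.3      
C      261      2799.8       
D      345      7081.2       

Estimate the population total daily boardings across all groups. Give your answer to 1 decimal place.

21171267.4

A: 629·10831.9 = 6813265.1
B: 835·13394.3 = 11184240.5
C: 261·2799.8 = 730747.8
D: 345·7081.2 = 2443014
τ̂ = Σ Nₕx̄ₕ = 21171267.4.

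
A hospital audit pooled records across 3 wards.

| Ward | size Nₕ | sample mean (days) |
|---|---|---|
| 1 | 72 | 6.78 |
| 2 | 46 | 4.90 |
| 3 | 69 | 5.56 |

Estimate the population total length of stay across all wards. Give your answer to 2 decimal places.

1097.20

1: 72·6.78 = 488.16
2: 46·4.90 = 225.4
3: 69·5.56 = 383.64
τ̂ = Σ Nₕx̄ₕ = 1097.20.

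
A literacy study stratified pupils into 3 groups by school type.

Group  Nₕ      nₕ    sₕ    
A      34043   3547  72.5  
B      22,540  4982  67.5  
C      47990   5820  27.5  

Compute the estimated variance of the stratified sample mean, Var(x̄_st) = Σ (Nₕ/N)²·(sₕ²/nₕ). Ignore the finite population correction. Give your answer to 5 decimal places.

0.22690

N = 104573; Wₕ = Nₕ/N.
group A: (34043/104573)²·72.5²/3547 = 0.15704761
group B: (22540/104573)²·67.5²/4982 = 0.04248861
group C: (47990/104573)²·27.5²/5820 = 0.02736559
Sum = 0.22690181 → 0.22690.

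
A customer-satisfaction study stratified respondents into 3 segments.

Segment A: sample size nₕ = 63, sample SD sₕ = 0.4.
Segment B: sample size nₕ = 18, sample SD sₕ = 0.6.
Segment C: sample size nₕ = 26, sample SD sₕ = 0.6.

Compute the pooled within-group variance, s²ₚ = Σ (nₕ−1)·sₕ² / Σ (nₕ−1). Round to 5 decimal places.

0.24077

A: (63−1)·0.4² = 62·0.16 = 9.92
B: (18−1)·0.6² = 17·0.36 = 6.12
C: (26−1)·0.6² = 25·0.36 = 9
Numerator = 25.04; denominator = Σ(nₕ−1) = 104.
s²ₚ = 25.04/104 = 0.2407692... → 0.24077.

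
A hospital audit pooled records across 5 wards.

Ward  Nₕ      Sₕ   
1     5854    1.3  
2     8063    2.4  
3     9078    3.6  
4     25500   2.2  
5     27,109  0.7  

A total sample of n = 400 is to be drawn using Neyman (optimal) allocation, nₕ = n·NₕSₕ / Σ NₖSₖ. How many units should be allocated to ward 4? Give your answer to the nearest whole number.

167

1: NₕSₕ = 5854·1.3 = 7610.2
2: NₕSₕ = 8063·2.4 = 19351.2
3: NₕSₕ = 9078·3.6 = 32680.8
4: NₕSₕ = 25500·2.2 = 56100
5: NₕSₕ = 27109·0.7 = 18976.3
Σ NₕSₕ = 134718.5.
n_4 = 400·56100/134718.5 = 166.570... → 167.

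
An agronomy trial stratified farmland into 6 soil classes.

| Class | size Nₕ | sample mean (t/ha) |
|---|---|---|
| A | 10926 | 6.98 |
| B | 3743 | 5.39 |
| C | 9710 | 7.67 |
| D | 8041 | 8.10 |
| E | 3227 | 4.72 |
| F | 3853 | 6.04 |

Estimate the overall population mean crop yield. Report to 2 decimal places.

N = 39500; weights Wₕ = Nₕ/N = (0.2766, 0.0948, 0.2458, 0.2036, 0.0817, 0.0975).
x̄_st = Σ Wₕ·x̄ₕ = 0.2766·6.98 + 0.0948·5.39 + 0.2458·7.67 + 0.2036·8.10 + 0.0817·4.72 + 0.0975·6.04 ≈ 6.9506...
→ 6.95.

6.95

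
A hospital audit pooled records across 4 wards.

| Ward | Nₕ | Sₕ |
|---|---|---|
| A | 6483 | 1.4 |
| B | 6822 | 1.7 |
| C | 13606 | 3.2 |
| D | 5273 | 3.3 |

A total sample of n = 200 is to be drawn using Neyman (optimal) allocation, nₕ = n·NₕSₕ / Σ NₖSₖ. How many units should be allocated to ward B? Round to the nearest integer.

28

Σ NₕSₕ = 6483·1.4 + 6822·1.7 + 13606·3.2 + 5273·3.3 = 81613.7.
Share for B: 11597.4/81613.7 = 0.14210.
n_B = 200 × 0.14210 = 28.420... → 28.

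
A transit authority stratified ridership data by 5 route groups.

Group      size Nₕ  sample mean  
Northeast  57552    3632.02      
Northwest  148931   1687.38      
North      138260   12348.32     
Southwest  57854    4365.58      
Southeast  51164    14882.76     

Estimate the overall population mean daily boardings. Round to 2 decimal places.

7011.71

N = 57552 + 148931 + 138260 + 57854 + 51164 = 453761.
Overall mean = Σ (Nₕ/N)·x̄ₕ — weight by population share, not a simple average.
Σ Nₕx̄ₕ = 57552·3632.02 + 148931·1687.38 + 138260·12348.32 + 57854·4365.58 + 51164·14882.76 = 209030015.04 + 251303190.78 + 1707278723.2 + 252566265.32 + 761461532.64 = 3181639726.98.
Divide by N: 3181639726.98 / 453761 = 7011.7082... → 7011.71.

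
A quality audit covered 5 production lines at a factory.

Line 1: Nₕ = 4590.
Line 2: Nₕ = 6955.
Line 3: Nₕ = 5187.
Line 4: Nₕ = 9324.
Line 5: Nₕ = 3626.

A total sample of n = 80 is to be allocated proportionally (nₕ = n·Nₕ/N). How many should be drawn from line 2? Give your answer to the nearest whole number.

19

Share of line 2 = 6955/29682 = 0.23432.
Allocate 80 × 0.23432 = 18.745... → 19.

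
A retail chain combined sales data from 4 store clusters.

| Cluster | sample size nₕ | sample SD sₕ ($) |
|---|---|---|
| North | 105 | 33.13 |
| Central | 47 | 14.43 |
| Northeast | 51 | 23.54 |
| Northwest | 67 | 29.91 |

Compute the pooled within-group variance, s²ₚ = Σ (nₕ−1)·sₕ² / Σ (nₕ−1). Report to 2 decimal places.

Degrees of freedom: 104 + 46 + 50 + 66 = 266.
Σ(nₕ−1)sₕ² = 104·1097.5969 + 46·208.2249 + 50·554.1316 + 66·894.6081 = 210479.1376.
s²ₚ = 210479.1376 / 266 = 791.2750... → 791.27.

791.27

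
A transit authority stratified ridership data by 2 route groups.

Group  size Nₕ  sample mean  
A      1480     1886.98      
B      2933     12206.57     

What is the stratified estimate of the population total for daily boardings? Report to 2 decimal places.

38594600.21

Estimate total by summing Nₕ·x̄ₕ over strata.
1480·1886.98 + 2933·12206.57 = 2792730.4 + 35801869.81 = 38594600.21.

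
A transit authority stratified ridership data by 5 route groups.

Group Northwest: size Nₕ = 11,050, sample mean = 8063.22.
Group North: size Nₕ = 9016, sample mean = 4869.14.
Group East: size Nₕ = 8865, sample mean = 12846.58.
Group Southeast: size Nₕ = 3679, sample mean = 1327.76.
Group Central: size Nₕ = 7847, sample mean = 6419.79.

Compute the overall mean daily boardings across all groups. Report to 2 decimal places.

N = 11050 + 9016 + 8865 + 3679 + 7847 = 40457.
The stratified mean weights each stratum mean by its population share Nₕ/N.
Σ Nₕx̄ₕ = 11050·8063.22 + 9016·4869.14 + 8865·12846.58 + 3679·1327.76 + 7847·6419.79 = 89098581 + 43900166.24 + 113884931.7 + 4884829.04 + 50376092.13 = 302144600.11.
Divide by N: 302144600.11 / 40457 = 7468.2898... → 7468.29.

7468.29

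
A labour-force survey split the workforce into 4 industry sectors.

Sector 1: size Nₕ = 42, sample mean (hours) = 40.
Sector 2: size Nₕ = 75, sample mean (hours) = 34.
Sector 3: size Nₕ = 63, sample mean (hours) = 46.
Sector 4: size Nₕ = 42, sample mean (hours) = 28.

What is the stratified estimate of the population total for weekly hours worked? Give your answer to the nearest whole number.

8304

1: 42·40 = 1680
2: 75·34 = 2550
3: 63·46 = 2898
4: 42·28 = 1176
τ̂ = Σ Nₕx̄ₕ = 8304.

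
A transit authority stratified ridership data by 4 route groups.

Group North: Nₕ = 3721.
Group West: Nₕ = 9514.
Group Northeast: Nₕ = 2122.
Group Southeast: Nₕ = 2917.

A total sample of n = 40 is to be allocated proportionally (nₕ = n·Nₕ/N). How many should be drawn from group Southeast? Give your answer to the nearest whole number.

Share of group Southeast = 2917/18274 = 0.15963.
Allocate 40 × 0.15963 = 6.385... → 6.

6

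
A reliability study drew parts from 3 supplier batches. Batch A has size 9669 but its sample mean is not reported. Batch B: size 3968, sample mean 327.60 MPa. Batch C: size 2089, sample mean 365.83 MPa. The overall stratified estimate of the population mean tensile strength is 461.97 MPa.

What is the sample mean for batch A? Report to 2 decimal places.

N = 9669 + 3968 + 2089 = 15726.
Overall total = μ·N = 461.97·15726 = 7264940.22.
Subtract the known strata: 3968·327.60 + 2089·365.83 = 2064135.67.
Remaining total for batch A: 7264940.22 − 2064135.67 = 5200804.55.
Divide by its size: 5200804.55 / 9669 = 537.8844... → 537.88.

537.88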